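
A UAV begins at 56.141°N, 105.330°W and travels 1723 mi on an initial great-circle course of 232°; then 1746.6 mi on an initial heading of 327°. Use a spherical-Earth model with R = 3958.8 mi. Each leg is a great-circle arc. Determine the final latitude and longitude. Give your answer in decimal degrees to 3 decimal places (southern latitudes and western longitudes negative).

Apply the spherical direct solution leg by leg, carrying full precision between legs.
Leg 1: from (56.141°, -105.330°), δ = 1723/3958.8 = 0.435233 rad, θ = 232° → φ = 37.472°, λ = -130.078°.
Leg 2: from (37.472°, -130.078°), δ = 1746.6/3958.8 = 0.441194 rad, θ = 327° → φ = 56.548°, λ = -155.033°.

latitude 56.548°, longitude -155.033°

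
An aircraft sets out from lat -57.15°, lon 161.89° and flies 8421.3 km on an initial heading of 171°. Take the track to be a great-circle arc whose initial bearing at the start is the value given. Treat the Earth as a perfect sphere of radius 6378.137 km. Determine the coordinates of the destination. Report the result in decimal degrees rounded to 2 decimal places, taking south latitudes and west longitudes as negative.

Central angle δ = d/R = 1.320339 rad.
Start latitude φ₁ = -0.997456 rad; initial bearing θ = 2.984513 rad.
Applying the spherical law of cosines for sides, sin φ₂ = sin φ₁ cos δ + cos φ₁ sin δ cos θ = -0.727262, so φ₂ = -46.66°.
Then Δλ = atan2(0.082209, -0.363121) = 2.918950 rad, from sin θ sin δ cos φ₁ over cos δ − sin φ₁ sin φ₂.
λ₂ = 161.89° + 167.24° = 329.13°, normalized to (−180°, 180°] → -30.87°.

latitude -46.66°, longitude -30.87°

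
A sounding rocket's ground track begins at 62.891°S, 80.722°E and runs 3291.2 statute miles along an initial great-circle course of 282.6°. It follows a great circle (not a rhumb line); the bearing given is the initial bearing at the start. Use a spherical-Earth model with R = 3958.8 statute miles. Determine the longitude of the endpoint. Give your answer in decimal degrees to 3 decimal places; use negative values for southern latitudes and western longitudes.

Central angle δ = d/R = 0.831363 rad.
Converting: φ₁ = -1.097655 rad, θ = 4.932300 rad.
Applying the spherical law of cosines for sides, sin φ₂ = sin φ₁ cos δ + cos φ₁ sin δ cos θ = -0.526394, so φ₂ = -31.762°.
Then Δλ = atan2(-0.328575, 0.205305) = -1.012316 rad, from sin θ sin δ cos φ₁ over cos δ − sin φ₁ sin φ₂.
λ₂ = 80.722° + -58.001° = 22.721°.

longitude 22.721°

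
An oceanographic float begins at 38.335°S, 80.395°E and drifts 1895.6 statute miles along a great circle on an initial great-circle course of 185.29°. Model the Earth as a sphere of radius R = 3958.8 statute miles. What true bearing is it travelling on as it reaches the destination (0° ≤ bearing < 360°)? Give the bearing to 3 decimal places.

final bearing 190.065°

The arc subtends δ = 1895.6/3958.8 = 0.478832 rad at the centre.
With φ₁ = -38.335° = -0.669072 rad and θ = 185.29° = 3.233921 rad:
Applying the spherical law of cosines for sides, sin φ₂ = sin φ₁ cos δ + cos φ₁ sin δ cos θ = -0.910366, so φ₂ = -65.556°.
Then Δλ = atan2(-0.033320, 0.322871) = -0.102836 rad, from sin θ sin δ cos φ₁ over cos δ − sin φ₁ sin φ₂.
Hence λ₂ = 80.395° + -5.892° = 74.503°.
The forward bearing on arrival equals the back-azimuth from the destination plus 180°.
Back-azimuth from P₂ (-65.556°, 74.503°) to P₁ (-38.335°, 80.395°), with Δλ' = λ₁ − λ₂ = 5.892°: atan2( sin Δλ' cos φ₁ , cos φ₂ sin φ₁ − sin φ₂ cos φ₁ cos Δλ' ) = 10.065°.
Final bearing = (10.065° + 180°) mod 360° = 190.065°.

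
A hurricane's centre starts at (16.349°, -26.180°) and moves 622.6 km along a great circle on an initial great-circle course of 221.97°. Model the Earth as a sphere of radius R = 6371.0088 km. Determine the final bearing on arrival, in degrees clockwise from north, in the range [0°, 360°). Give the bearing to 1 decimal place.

Angular distance δ = d/R = 622.6 / 6371.0088 = 0.097724 rad.
Start latitude φ₁ = 0.285344 rad; initial bearing θ = 3.874107 rad.
Destination latitude: φ₂ = arcsin( sin φ₁ cos δ + cos φ₁ sin δ cos θ ) = arcsin(0.210536) = 12.154°.
Then Δλ = atan2(-0.062610, 0.935966) = -0.066794 rad, from sin θ sin δ cos φ₁ over cos δ − sin φ₁ sin φ₂.
λ₂ = -26.180° + -3.827° = -30.007°.
The forward bearing on arrival equals the back-azimuth from the destination plus 180°.
Back-azimuth from P₂ (12.2°, -30.0°) to P₁ (16.3°, -26.2°), with Δλ' = λ₁ − λ₂ = 3.8°: atan2( sin Δλ' cos φ₁ , cos φ₂ sin φ₁ − sin φ₂ cos φ₁ cos Δλ' ) = 41.0°.
Final bearing = (41.0° + 180°) mod 360° = 221.0°.

final bearing 221.0°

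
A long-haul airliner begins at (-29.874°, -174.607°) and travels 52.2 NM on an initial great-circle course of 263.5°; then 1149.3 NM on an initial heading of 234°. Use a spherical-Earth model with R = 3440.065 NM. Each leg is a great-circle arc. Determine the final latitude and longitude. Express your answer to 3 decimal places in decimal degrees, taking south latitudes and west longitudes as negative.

Apply the spherical direct solution leg by leg, carrying full precision between legs.
Leg 1: from (-29.874°, -174.607°), δ = 52.2/3440.065 = 0.015174 rad, θ = 263.5° → φ = -29.969°, λ = -175.604°.
Leg 2: from (-29.969°, -175.604°), δ = 1149.3/3440.065 = 0.334093 rad, θ = 234° → φ = -39.708°, λ = 164.224°.

latitude -39.708°, longitude 164.224°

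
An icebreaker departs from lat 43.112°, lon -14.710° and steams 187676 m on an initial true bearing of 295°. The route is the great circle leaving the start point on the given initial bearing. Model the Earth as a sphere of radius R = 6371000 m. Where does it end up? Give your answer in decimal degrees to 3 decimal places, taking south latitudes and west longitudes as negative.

latitude 43.806°, longitude -16.830°

Angular distance δ = d/R = 187676 / 6371000 = 0.029458 rad.
Converting: φ₁ = 0.752446 rad, θ = 5.148721 rad.
Applying the spherical law of cosines for sides, sin φ₂ = sin φ₁ cos δ + cos φ₁ sin δ cos θ = 0.692217, so φ₂ = 43.806°.
For the longitude increment, Δλ = atan2( sin θ sin δ cos φ₁, cos δ − sin φ₁ sin φ₂ ) = atan2(-0.019487, 0.526486) = -2.120°.
λ₂ = -14.710° + -2.120° = -16.830°.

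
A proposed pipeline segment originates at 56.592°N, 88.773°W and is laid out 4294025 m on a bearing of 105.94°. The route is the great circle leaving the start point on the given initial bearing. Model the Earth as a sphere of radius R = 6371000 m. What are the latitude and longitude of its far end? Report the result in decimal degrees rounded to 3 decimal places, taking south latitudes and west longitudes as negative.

The arc subtends δ = 4294025/6371000 = 0.673995 rad at the centre.
With φ₁ = 56.592° = 0.987717 rad and θ = 105.94° = 1.849002 rad:
Destination latitude: φ₂ = arcsin( sin φ₁ cos δ + cos φ₁ sin δ cos θ ) = arcsin(0.557863) = 33.908°.
Δλ = atan2( sin θ sin δ cos φ₁ , cos δ − sin φ₁ sin φ₂ ) = atan2(0.330422, 0.315647) = 0.808264 rad = 46.310°.
λ₂ = λ₁ + Δλ = -42.463°.

latitude 33.908°, longitude -42.463°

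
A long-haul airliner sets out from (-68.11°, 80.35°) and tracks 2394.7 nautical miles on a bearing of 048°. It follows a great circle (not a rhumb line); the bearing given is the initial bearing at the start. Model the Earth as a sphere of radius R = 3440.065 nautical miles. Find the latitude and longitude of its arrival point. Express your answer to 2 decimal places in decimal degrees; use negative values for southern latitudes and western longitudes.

Angular distance δ = d/R = 2394.7 / 3440.065 = 0.696121 rad.
Start latitude φ₁ = -1.188744 rad; initial bearing θ = 0.837758 rad.
Destination latitude: φ₂ = arcsin( sin φ₁ cos δ + cos φ₁ sin δ cos θ ) = arcsin(-0.552041) = -33.51°.
Δλ = atan2( sin θ sin δ cos φ₁ , cos δ − sin φ₁ sin φ₂ ) = atan2(0.177666, 0.255096) = 0.608350 rad = 34.86°.
Hence λ₂ = 80.35° + 34.86° = 115.21°.

latitude -33.51°, longitude 115.21°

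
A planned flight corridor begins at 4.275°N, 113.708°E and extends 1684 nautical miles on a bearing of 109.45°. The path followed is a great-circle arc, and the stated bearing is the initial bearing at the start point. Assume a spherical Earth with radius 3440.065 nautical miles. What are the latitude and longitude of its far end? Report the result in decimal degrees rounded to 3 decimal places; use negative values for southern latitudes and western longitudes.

latitude -5.184°, longitude 140.144°

Central angle δ = d/R = 0.489526 rad.
With φ₁ = 4.275° = 0.074613 rad and θ = 109.45° = 1.910263 rad:
Destination latitude: φ₂ = arcsin( sin φ₁ cos δ + cos φ₁ sin δ cos θ ) = arcsin(-0.090347) = -5.184°.
Δλ = atan2( sin θ sin δ cos φ₁ , cos δ − sin φ₁ sin φ₂ ) = atan2(0.442140, 0.889291) = 0.461391 rad = 26.436°.
λ₂ = λ₁ + Δλ = 140.144°.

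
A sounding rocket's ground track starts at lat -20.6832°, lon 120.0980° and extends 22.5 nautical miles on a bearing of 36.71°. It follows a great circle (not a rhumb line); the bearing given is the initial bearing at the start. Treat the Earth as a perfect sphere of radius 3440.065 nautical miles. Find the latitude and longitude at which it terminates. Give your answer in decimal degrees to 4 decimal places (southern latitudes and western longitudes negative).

latitude -20.3826°, longitude 120.3370°

Angular distance δ = d/R = 22.5 / 3440.065 = 0.006541 rad.
With φ₁ = -20.6832° = -0.360990 rad and θ = 36.71° = 0.640710 rad:
Destination latitude: φ₂ = arcsin( sin φ₁ cos δ + cos φ₁ sin δ cos θ ) = arcsin(-0.348288) = -20.3826°.
Then Δλ = atan2(0.003658, 0.876963) = 0.004171 rad, from sin θ sin δ cos φ₁ over cos δ − sin φ₁ sin φ₂.
λ₂ = 120.0980° + 0.2390° = 120.3370°.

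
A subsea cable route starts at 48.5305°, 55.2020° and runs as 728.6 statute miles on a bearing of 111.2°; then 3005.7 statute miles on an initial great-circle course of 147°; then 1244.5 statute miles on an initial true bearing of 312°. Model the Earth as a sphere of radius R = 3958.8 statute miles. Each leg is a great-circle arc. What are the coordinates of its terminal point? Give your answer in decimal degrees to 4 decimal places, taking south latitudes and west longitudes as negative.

latitude 16.7469°, longitude 77.1100°

Apply the spherical direct solution leg by leg, carrying full precision between legs.
Leg 1: from (48.5305°, 55.2020°), δ = 728.6/3958.8 = 0.184046 rad, θ = 111.2° → φ = 43.8543°, λ = 68.8888°.
Leg 2: from (43.8543°, 68.8888°), δ = 3005.7/3958.8 = 0.759245 rad, θ = 147° → φ = 4.9473°, λ = 90.9945°.
Leg 3: from (4.9473°, 90.9945°), δ = 1244.5/3958.8 = 0.314363 rad, θ = 312° → φ = 16.7469°, λ = 77.1100°.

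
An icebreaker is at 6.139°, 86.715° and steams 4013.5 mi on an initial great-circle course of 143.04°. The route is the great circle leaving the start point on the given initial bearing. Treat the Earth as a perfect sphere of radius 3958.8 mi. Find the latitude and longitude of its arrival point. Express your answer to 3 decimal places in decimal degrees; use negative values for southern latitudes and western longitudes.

latitude -38.160°, longitude 127.189°

Central angle δ = d/R = 1.013817 rad.
Start latitude φ₁ = 0.107146 rad; initial bearing θ = 2.496519 rad.
sin φ₂ = sin φ₁ cos δ + cos φ₁ sin δ cos θ = (0.106941)(0.528624) + (0.994265)(0.848856)(-0.799055) = -0.617862
φ₂ = asin(-0.617862) = -0.666020 rad = -38.160°.
Then Δλ = atan2(0.507454, 0.594699) = 0.706404 rad, from sin θ sin δ cos φ₁ over cos δ − sin φ₁ sin φ₂.
λ₂ = λ₁ + Δλ = 127.189°.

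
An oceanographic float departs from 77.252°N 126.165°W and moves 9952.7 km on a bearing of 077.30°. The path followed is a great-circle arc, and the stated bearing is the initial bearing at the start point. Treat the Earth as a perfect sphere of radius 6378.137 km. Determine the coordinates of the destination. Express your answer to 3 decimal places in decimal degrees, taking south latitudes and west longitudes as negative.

Angular distance δ = d/R = 9952.7 / 6378.137 = 1.560440 rad.
With φ₁ = 77.252° = 1.348302 rad and θ = 77.3° = 1.349140 rad:
Applying the spherical law of cosines for sides, sin φ₂ = sin φ₁ cos δ + cos φ₁ sin δ cos θ = 0.058610, so φ₂ = 3.360°.
Δλ = atan2( sin θ sin δ cos φ₁ , cos δ − sin φ₁ sin φ₂ ) = atan2(0.215253, -0.046809) = 1.784924 rad = 102.269°.
λ₂ = -126.165° + 102.269° = -23.896°.

latitude 3.360°, longitude -23.896°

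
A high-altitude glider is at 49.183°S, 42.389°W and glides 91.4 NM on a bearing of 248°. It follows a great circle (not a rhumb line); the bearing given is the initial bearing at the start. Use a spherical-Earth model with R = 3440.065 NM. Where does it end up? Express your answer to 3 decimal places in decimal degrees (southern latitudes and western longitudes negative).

latitude -49.733°, longitude -44.573°

The arc subtends δ = 91.4/3440.065 = 0.026569 rad at the centre.
With φ₁ = -49.183° = -0.858405 rad and θ = 248° = 4.328417 rad:
Applying the spherical law of cosines for sides, sin φ₂ = sin φ₁ cos δ + cos φ₁ sin δ cos θ = -0.763039, so φ₂ = -49.733°.
Δλ = atan2( sin θ sin δ cos φ₁ , cos δ − sin φ₁ sin φ₂ ) = atan2(-0.016100, 0.422178) = -0.038118 rad = -2.184°.
λ₂ = -42.389° + -2.184° = -44.573°.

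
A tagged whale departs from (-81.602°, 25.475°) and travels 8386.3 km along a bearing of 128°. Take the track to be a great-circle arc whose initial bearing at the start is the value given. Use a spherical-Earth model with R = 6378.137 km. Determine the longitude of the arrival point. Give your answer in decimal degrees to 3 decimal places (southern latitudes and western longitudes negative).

longitude 151.395°

Central angle δ = d/R = 1.314851 rad.
Start latitude φ₁ = -1.424224 rad; initial bearing θ = 2.234021 rad.
Destination latitude: φ₂ = arcsin( sin φ₁ cos δ + cos φ₁ sin δ cos θ ) = arcsin(-0.337433) = -19.721°.
Δλ = atan2( sin θ sin δ cos φ₁ , cos δ − sin φ₁ sin φ₂ ) = atan2(0.111339, -0.080655) = 2.197716 rad = 125.920°.
λ₂ = 25.475° + 125.920° = 151.395°.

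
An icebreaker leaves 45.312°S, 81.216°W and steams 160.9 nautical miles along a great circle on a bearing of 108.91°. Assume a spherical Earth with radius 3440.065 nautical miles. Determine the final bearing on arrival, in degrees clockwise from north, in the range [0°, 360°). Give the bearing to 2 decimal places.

final bearing 106.29°

Angular distance δ = d/R = 160.9 / 3440.065 = 0.046772 rad.
Start latitude φ₁ = -0.790844 rad; initial bearing θ = 1.900838 rad.
Destination latitude: φ₂ = arcsin( sin φ₁ cos δ + cos φ₁ sin δ cos θ ) = arcsin(-0.720825) = -46.123°.
For the longitude increment, Δλ = atan2( sin θ sin δ cos φ₁, cos δ − sin φ₁ sin φ₂ ) = atan2(0.031106, 0.486438) = 3.659°.
λ₂ = λ₁ + Δλ = -77.557°.
The forward bearing on arrival equals the back-azimuth from the destination plus 180°.
Back-azimuth from P₂ (-46.12°, -77.56°) to P₁ (-45.31°, -81.22°), with Δλ' = λ₁ − λ₂ = -3.66°: atan2( sin Δλ' cos φ₁ , cos φ₂ sin φ₁ − sin φ₂ cos φ₁ cos Δλ' ) = 286.29°.
Final bearing = (286.29° + 180°) mod 360° = 106.29°.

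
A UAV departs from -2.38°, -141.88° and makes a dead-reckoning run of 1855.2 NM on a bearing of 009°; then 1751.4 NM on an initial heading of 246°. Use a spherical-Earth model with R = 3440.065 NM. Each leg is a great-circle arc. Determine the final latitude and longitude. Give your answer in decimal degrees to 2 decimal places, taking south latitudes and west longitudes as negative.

latitude 13.68°, longitude -163.93°

Apply the spherical direct solution leg by leg, carrying full precision between legs.
Leg 1: from (-2.38°, -141.88°), δ = 1855.2/3440.065 = 0.539292 rad, θ = 9° → φ = 28.11°, λ = -136.65°.
Leg 2: from (28.11°, -136.65°), δ = 1751.4/3440.065 = 0.509118 rad, θ = 246° → φ = 13.68°, λ = -163.93°.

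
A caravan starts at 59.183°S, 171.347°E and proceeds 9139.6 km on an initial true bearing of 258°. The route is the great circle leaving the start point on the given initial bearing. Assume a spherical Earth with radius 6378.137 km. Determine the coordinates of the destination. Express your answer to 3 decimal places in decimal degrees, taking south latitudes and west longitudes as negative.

latitude -12.915°, longitude 75.076°

The arc subtends δ = 9139.6/6378.137 = 1.432958 rad at the centre.
Start latitude φ₁ = -1.032938 rad; initial bearing θ = 4.502949 rad.
sin φ₂ = sin φ₁ cos δ + cos φ₁ sin δ cos θ = (-0.858808)(0.137403) + (0.512298)(0.990515)(-0.207912) = -0.223505
φ₂ = asin(-0.223505) = -0.225409 rad = -12.915°.
For the longitude increment, Δλ = atan2( sin θ sin δ cos φ₁, cos δ − sin φ₁ sin φ₂ ) = atan2(-0.496350, -0.054545) = -96.271°.
Hence λ₂ = 171.347° + -96.271° = 75.076°.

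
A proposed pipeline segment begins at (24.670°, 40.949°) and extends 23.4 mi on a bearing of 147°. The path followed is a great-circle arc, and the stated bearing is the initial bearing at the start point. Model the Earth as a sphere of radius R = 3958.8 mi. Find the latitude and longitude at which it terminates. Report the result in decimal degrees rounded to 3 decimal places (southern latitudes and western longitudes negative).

latitude 24.386°, longitude 41.152°

The arc subtends δ = 23.4/3958.8 = 0.005911 rad at the centre.
Converting: φ₁ = 0.430573 rad, θ = 2.565634 rad.
sin φ₂ = sin φ₁ cos δ + cos φ₁ sin δ cos θ = (0.417391)(0.999983) + (0.908727)(0.005911)(-0.838671) = 0.412879
φ₂ = asin(0.412879) = 0.425613 rad = 24.386°.
For the longitude increment, Δλ = atan2( sin θ sin δ cos φ₁, cos δ − sin φ₁ sin φ₂ ) = atan2(0.002925, 0.827650) = 0.203°.
λ₂ = λ₁ + Δλ = 41.152°.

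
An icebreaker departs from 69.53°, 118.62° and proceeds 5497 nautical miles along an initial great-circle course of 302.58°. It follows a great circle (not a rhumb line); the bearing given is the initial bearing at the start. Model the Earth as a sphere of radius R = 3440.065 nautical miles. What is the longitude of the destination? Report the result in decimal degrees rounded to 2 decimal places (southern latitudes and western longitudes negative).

longitude -2.76°

Angular distance δ = d/R = 5497 / 3440.065 = 1.597935 rad.
With φ₁ = 69.53° = 1.213527 rad and θ = 302.58° = 5.281017 rad:
Applying the spherical law of cosines for sides, sin φ₂ = sin φ₁ cos δ + cos φ₁ sin δ cos θ = 0.162823, so φ₂ = 9.37°.
For the longitude increment, Δλ = atan2( sin θ sin δ cos φ₁, cos δ − sin φ₁ sin φ₂ ) = atan2(-0.294577, -0.179677) = -121.38°.
Hence λ₂ = 118.62° + -121.38° = -2.76°.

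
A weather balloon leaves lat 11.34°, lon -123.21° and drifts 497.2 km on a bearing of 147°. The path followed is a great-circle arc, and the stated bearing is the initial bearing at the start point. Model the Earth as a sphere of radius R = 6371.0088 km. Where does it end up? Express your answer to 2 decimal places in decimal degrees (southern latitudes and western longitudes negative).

latitude 7.58°, longitude -120.75°

Central angle δ = d/R = 0.078041 rad.
Converting: φ₁ = 0.197920 rad, θ = 2.565634 rad.
Destination latitude: φ₂ = arcsin( sin φ₁ cos δ + cos φ₁ sin δ cos θ ) = arcsin(0.131924) = 7.58°.
Then Δλ = atan2(0.041632, 0.971016) = 0.042849 rad, from sin θ sin δ cos φ₁ over cos δ − sin φ₁ sin φ₂.
λ₂ = λ₁ + Δλ = -120.75°.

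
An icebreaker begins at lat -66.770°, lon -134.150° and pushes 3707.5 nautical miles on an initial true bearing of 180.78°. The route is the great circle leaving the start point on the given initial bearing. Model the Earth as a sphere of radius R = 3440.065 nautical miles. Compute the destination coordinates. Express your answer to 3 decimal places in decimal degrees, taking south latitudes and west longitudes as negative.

The arc subtends δ = 3707.5/3440.065 = 1.077741 rad at the centre.
Converting: φ₁ = -1.165356 rad, θ = 3.155206 rad.
Destination latitude: φ₂ = arcsin( sin φ₁ cos δ + cos φ₁ sin δ cos θ ) = arcsin(-0.782358) = -51.477°.
Then Δλ = atan2(-0.004730, -0.245612) = -3.122338 rad, from sin θ sin δ cos φ₁ over cos δ − sin φ₁ sin φ₂.
λ₂ = -134.150° + -178.897° = -313.047°, normalized to (−180°, 180°] → 46.953°.

latitude -51.477°, longitude 46.953°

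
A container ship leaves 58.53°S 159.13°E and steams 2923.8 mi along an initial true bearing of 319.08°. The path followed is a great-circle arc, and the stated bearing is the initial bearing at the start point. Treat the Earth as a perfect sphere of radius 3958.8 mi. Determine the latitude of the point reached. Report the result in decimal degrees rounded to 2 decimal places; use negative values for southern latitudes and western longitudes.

latitude -21.41°

The arc subtends δ = 2923.8/3958.8 = 0.738557 rad at the centre.
Start latitude φ₁ = -1.021541 rad; initial bearing θ = 5.568997 rad.
Applying the spherical law of cosines for sides, sin φ₂ = sin φ₁ cos δ + cos φ₁ sin δ cos θ = -0.365110, so φ₂ = -21.41°.
Δλ = atan2( sin θ sin δ cos φ₁ , cos δ − sin φ₁ sin φ₂ ) = atan2(-0.230206, 0.428034) = -0.493445 rad = -28.27°.
λ₂ = 159.13° + -28.27° = 130.86°.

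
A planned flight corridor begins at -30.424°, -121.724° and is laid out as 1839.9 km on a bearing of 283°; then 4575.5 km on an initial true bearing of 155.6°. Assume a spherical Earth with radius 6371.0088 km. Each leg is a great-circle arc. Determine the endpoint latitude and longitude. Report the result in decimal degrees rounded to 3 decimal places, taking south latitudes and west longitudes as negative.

latitude -59.870°, longitude -106.838°

Apply the spherical direct solution leg by leg, carrying full precision between legs.
Leg 1: from (-30.424°, -121.724°), δ = 1839.9/6371.0088 = 0.288793 rad, θ = 283° → φ = -25.479°, λ = -139.626°.
Leg 2: from (-25.479°, -139.626°), δ = 4575.5/6371.0088 = 0.718175 rad, θ = 155.6° → φ = -59.870°, λ = -106.838°.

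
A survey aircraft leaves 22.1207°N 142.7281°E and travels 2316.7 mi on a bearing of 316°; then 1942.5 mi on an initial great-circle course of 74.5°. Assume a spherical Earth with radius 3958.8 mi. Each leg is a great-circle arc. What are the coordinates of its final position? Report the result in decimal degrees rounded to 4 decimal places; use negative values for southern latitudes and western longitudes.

Apply the spherical direct solution leg by leg, carrying full precision between legs.
Leg 1: from (22.1207°, 142.7281°), δ = 2316.7/3958.8 = 0.585203 rad, θ = 316° → φ = 42.9996°, λ = 111.0834°.
Leg 2: from (42.9996°, 111.0834°), δ = 1942.5/3958.8 = 0.490679 rad, θ = 74.5° → φ = 43.9178°, λ = 150.1618°.

latitude 43.9178°, longitude 150.1618°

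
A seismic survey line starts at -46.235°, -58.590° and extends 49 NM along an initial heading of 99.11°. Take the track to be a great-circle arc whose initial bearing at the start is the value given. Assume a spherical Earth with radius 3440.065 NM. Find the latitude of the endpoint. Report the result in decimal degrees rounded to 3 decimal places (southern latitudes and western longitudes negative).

latitude -46.358°

Angular distance δ = d/R = 49 / 3440.065 = 0.014244 rad.
Converting: φ₁ = -0.806953 rad, θ = 1.729796 rad.
Destination latitude: φ₂ = arcsin( sin φ₁ cos δ + cos φ₁ sin δ cos θ ) = arcsin(-0.723670) = -46.358°.
Then Δλ = atan2(0.009728, 0.477277) = 0.020379 rad, from sin θ sin δ cos φ₁ over cos δ − sin φ₁ sin φ₂.
λ₂ = λ₁ + Δλ = -57.422°.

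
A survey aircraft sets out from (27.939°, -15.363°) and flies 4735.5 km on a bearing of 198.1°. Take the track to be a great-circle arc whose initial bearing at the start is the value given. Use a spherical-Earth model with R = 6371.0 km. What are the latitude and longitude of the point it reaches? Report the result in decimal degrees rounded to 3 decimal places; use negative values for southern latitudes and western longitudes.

The arc subtends δ = 4735.5/6371 = 0.743290 rad at the centre.
With φ₁ = 27.939° = 0.487628 rad and θ = 198.1° = 3.457497 rad:
Applying the spherical law of cosines for sides, sin φ₂ = sin φ₁ cos δ + cos φ₁ sin δ cos θ = -0.223303, so φ₂ = -12.903°.
For the longitude increment, Δλ = atan2( sin θ sin δ cos φ₁, cos δ − sin φ₁ sin φ₂ ) = atan2(-0.185735, 0.840870) = -12.456°.
Hence λ₂ = -15.363° + -12.456° = -27.819°.

latitude -12.903°, longitude -27.819°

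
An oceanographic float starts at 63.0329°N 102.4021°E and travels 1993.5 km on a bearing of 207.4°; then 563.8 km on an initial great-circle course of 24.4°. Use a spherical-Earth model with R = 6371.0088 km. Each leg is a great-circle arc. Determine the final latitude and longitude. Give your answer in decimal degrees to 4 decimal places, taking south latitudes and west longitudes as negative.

Apply the spherical direct solution leg by leg, carrying full precision between legs.
Leg 1: from (63.0329°, 102.4021°), δ = 1993.5/6371.0088 = 0.312902 rad, θ = 207.4° → φ = 46.3908°, λ = 90.5503°.
Leg 2: from (46.3908°, 90.5503°), δ = 563.8/6371.0088 = 0.088495 rad, θ = 24.4° → φ = 50.9632°, λ = 93.8735°.

latitude 50.9632°, longitude 93.8735°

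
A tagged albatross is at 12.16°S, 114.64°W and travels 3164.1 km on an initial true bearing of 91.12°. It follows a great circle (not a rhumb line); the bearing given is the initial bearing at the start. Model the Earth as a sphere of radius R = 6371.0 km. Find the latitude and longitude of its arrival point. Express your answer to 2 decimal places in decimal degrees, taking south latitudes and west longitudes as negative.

Central angle δ = d/R = 0.496641 rad.
Converting: φ₁ = -0.212232 rad, θ = 1.590344 rad.
Destination latitude: φ₂ = arcsin( sin φ₁ cos δ + cos φ₁ sin δ cos θ ) = arcsin(-0.194299) = -11.20°.
For the longitude increment, Δλ = atan2( sin θ sin δ cos φ₁, cos δ − sin φ₁ sin φ₂ ) = atan2(0.465695, 0.838260) = 29.05°.
λ₂ = -114.64° + 29.05° = -85.59°.

latitude -11.20°, longitude -85.59°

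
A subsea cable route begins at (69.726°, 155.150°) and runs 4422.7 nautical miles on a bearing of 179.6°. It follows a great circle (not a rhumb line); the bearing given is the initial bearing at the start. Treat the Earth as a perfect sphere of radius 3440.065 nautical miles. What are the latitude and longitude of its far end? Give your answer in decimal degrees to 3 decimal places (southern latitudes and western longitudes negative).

latitude -3.936°, longitude 155.535°

Central angle δ = d/R = 1.285644 rad.
With φ₁ = 69.726° = 1.216948 rad and θ = 179.6° = 3.134611 rad:
Destination latitude: φ₂ = arcsin( sin φ₁ cos δ + cos φ₁ sin δ cos θ ) = arcsin(-0.068634) = -3.936°.
For the longitude increment, Δλ = atan2( sin θ sin δ cos φ₁, cos δ − sin φ₁ sin φ₂ ) = atan2(0.002321, 0.345685) = 0.385°.
λ₂ = 155.150° + 0.385° = 155.535°.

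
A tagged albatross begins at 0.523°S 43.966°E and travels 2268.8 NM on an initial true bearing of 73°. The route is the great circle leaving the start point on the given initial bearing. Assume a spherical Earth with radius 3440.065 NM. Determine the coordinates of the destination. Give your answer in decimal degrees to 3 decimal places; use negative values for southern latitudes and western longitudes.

latitude 9.900°, longitude 80.466°

The arc subtends δ = 2268.8/3440.065 = 0.659522 rad at the centre.
With φ₁ = -0.523° = -0.009128 rad and θ = 73° = 1.274090 rad:
Destination latitude: φ₂ = arcsin( sin φ₁ cos δ + cos φ₁ sin δ cos θ ) = arcsin(0.171927) = 9.900°.
Then Δλ = atan2(0.585941, 0.791854) = 0.637045 rad, from sin θ sin δ cos φ₁ over cos δ − sin φ₁ sin φ₂.
λ₂ = λ₁ + Δλ = 80.466°.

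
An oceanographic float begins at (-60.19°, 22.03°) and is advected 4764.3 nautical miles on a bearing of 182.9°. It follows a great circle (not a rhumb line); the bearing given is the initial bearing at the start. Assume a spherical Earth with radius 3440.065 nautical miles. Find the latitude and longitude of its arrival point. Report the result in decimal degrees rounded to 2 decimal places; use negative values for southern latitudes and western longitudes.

Central angle δ = d/R = 1.384945 rad.
Converting: φ₁ = -1.050514 rad, θ = 3.192207 rad.
Destination latitude: φ₂ = arcsin( sin φ₁ cos δ + cos φ₁ sin δ cos θ ) = arcsin(-0.648272) = -40.41°.
Δλ = atan2( sin θ sin δ cos φ₁ , cos δ − sin φ₁ sin φ₂ ) = atan2(-0.024718, -0.377708) = -3.076244 rad = -176.26°.
λ₂ = 22.03° + -176.26° = -154.23°.

latitude -40.41°, longitude -154.23°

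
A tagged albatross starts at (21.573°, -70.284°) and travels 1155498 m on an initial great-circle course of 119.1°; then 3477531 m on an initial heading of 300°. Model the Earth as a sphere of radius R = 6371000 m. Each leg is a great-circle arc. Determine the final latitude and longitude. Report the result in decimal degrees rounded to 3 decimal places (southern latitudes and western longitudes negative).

latitude 29.246°, longitude -91.850°

Apply the spherical direct solution leg by leg, carrying full precision between legs.
Leg 1: from (21.573°, -70.284°), δ = 1155498/6371000 = 0.181368 rad, θ = 119.1° → φ = 16.265°, λ = -60.835°.
Leg 2: from (16.265°, -60.835°), δ = 3477531/6371000 = 0.545838 rad, θ = 300° → φ = 29.246°, λ = -91.850°.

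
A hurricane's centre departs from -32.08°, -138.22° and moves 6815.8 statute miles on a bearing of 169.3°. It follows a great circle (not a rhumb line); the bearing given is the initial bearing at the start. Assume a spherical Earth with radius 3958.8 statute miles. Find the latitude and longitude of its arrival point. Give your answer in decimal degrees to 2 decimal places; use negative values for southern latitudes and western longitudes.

latitude -48.01°, longitude 25.85°

δ = 6815.8/3958.8 = 1.721683 rad (98.6452°).
Start latitude φ₁ = -0.559902 rad; initial bearing θ = 2.954842 rad.
Applying the spherical law of cosines for sides, sin φ₂ = sin φ₁ cos δ + cos φ₁ sin δ cos θ = -0.743283, so φ₂ = -48.01°.
Δλ = atan2( sin θ sin δ cos φ₁ , cos δ − sin φ₁ sin φ₂ ) = atan2(0.155529, -0.545075) = 2.863643 rad = 164.07°.
λ₂ = λ₁ + Δλ = 25.85°.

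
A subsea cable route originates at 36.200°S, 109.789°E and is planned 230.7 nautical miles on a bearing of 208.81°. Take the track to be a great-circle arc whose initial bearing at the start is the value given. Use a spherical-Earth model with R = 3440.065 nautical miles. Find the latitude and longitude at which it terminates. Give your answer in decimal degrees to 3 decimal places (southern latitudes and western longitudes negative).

Central angle δ = d/R = 0.067063 rad.
Converting: φ₁ = -0.631809 rad, θ = 3.644422 rad.
Destination latitude: φ₂ = arcsin( sin φ₁ cos δ + cos φ₁ sin δ cos θ ) = arcsin(-0.636661) = -39.543°.
Then Δλ = atan2(-0.026060, 0.621737) = -0.041890 rad, from sin θ sin δ cos φ₁ over cos δ − sin φ₁ sin φ₂.
λ₂ = λ₁ + Δλ = 107.389°.

latitude -39.543°, longitude 107.389°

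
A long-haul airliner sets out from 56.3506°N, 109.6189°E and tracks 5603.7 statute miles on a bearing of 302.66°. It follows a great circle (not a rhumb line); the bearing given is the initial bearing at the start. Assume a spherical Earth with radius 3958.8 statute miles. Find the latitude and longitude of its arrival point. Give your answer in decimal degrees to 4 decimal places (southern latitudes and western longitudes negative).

δ = 5603.7/3958.8 = 1.415505 rad (81.1024°).
With φ₁ = 56.3506° = 0.983504 rad and θ = 302.66° = 5.282414 rad:
Destination latitude: φ₂ = arcsin( sin φ₁ cos δ + cos φ₁ sin δ cos θ ) = arcsin(0.424181) = 25.0988°.
Δλ = atan2( sin θ sin δ cos φ₁ , cos δ − sin φ₁ sin φ₂ ) = atan2(-0.460884, -0.198439) = -1.977367 rad = -113.2948°.
λ₂ = 109.6189° + -113.2948° = -3.6759°.

latitude 25.0988°, longitude -3.6759°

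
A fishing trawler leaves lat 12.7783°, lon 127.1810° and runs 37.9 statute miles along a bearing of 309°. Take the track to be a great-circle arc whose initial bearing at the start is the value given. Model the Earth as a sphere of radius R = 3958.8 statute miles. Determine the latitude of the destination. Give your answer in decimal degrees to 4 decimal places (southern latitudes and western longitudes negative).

latitude 13.1231°

Angular distance δ = d/R = 37.9 / 3958.8 = 0.009574 rad.
Start latitude φ₁ = 0.223023 rad; initial bearing θ = 5.393067 rad.
Destination latitude: φ₂ = arcsin( sin φ₁ cos δ + cos φ₁ sin δ cos θ ) = arcsin(0.227045) = 13.1231°.
For the longitude increment, Δλ = atan2( sin θ sin δ cos φ₁, cos δ − sin φ₁ sin φ₂ ) = atan2(-0.007256, 0.949737) = -0.4377°.
λ₂ = 127.1810° + -0.4377° = 126.7433°.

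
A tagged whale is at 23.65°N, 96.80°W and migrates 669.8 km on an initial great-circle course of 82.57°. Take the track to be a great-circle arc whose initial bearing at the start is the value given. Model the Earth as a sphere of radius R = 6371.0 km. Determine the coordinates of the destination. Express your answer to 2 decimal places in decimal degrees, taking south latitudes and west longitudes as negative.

Angular distance δ = d/R = 669.8 / 6371 = 0.105133 rad.
Start latitude φ₁ = 0.412770 rad; initial bearing θ = 1.441118 rad.
Applying the spherical law of cosines for sides, sin φ₂ = sin φ₁ cos δ + cos φ₁ sin δ cos θ = 0.411364, so φ₂ = 24.29°.
Then Δλ = atan2(0.095318, 0.829461) = 0.114414 rad, from sin θ sin δ cos φ₁ over cos δ − sin φ₁ sin φ₂.
Hence λ₂ = -96.80° + 6.56° = -90.24°.

latitude 24.29°, longitude -90.24°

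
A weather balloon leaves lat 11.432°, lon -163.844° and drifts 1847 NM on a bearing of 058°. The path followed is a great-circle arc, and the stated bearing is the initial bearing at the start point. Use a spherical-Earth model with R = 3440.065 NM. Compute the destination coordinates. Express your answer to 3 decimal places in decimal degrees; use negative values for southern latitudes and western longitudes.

latitude 25.848°, longitude -135.029°

Central angle δ = d/R = 0.536908 rad.
With φ₁ = 11.432° = 0.199526 rad and θ = 58° = 1.012291 rad:
Applying the spherical law of cosines for sides, sin φ₂ = sin φ₁ cos δ + cos φ₁ sin δ cos θ = 0.435983, so φ₂ = 25.848°.
For the longitude increment, Δλ = atan2( sin θ sin δ cos φ₁, cos δ − sin φ₁ sin φ₂ ) = atan2(0.425156, 0.772880) = 28.815°.
λ₂ = -163.844° + 28.815° = -135.029°.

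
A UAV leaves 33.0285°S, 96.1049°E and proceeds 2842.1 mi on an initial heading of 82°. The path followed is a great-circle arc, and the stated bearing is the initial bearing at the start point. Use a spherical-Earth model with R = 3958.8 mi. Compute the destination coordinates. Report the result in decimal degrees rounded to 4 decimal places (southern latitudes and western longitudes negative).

latitude -19.4976°, longitude 139.8178°

Central angle δ = d/R = 0.717920 rad.
With φ₁ = -33.0285° = -0.576456 rad and θ = 82° = 1.431170 rad:
sin φ₂ = sin φ₁ cos δ + cos φ₁ sin δ cos θ = (-0.545056)(0.753176) + (0.838400)(0.657819)(0.139173) = -0.333767
φ₂ = asin(-0.333767) = -0.340297 rad = -19.4976°.
Then Δλ = atan2(0.546148, 0.571254) = 0.762934 rad, from sin θ sin δ cos φ₁ over cos δ − sin φ₁ sin φ₂.
Hence λ₂ = 96.1049° + 43.7129° = 139.8178°.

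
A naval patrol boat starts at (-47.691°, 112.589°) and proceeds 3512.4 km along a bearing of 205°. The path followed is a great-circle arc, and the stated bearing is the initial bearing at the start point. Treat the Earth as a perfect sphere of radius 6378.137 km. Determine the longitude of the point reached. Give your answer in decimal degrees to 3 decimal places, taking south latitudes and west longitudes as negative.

Angular distance δ = d/R = 3512.4 / 6378.137 = 0.550694 rad.
Start latitude φ₁ = -0.832365 rad; initial bearing θ = 3.577925 rad.
Destination latitude: φ₂ = arcsin( sin φ₁ cos δ + cos φ₁ sin δ cos θ ) = arcsin(-0.949427) = -71.700°.
Then Δλ = atan2(-0.148860, 0.150036) = -0.781465 rad, from sin θ sin δ cos φ₁ over cos δ − sin φ₁ sin φ₂.
λ₂ = 112.589° + -44.775° = 67.814°.

longitude 67.814°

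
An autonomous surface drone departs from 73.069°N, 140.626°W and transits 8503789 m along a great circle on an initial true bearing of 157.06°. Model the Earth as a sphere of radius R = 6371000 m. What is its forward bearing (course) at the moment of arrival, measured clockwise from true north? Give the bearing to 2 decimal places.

Angular distance δ = d/R = 8503789 / 6371000 = 1.334765 rad.
With φ₁ = 73.069° = 1.275295 rad and θ = 157.06° = 2.741214 rad:
sin φ₂ = sin φ₁ cos δ + cos φ₁ sin δ cos θ = (0.956656)(0.233846) + (0.291220)(0.972274)(-0.920914) = -0.037043
φ₂ = asin(-0.037043) = -0.037051 rad = -2.123°.
For the longitude increment, Δλ = atan2( sin θ sin δ cos φ₁, cos δ − sin φ₁ sin φ₂ ) = atan2(0.110361, 0.269283) = 22.285°.
Hence λ₂ = -140.626° + 22.285° = -118.341°.
The forward bearing on arrival equals the back-azimuth from the destination plus 180°.
Back-azimuth from P₂ (-2.12°, -118.34°) to P₁ (73.07°, -140.63°), with Δλ' = λ₁ − λ₂ = -22.29°: atan2( sin Δλ' cos φ₁ , cos φ₂ sin φ₁ − sin φ₂ cos φ₁ cos Δλ' ) = 353.48°.
Final bearing = (353.48° + 180°) mod 360° = 173.48°.

final bearing 173.48°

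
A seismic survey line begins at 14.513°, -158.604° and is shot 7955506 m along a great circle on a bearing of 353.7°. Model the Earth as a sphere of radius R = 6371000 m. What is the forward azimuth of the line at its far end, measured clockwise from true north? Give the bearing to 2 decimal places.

final bearing 302.20°

δ = 7955506/6371000 = 1.248706 rad (71.5456°).
Start latitude φ₁ = 0.253300 rad; initial bearing θ = 6.173230 rad.
sin φ₂ = sin φ₁ cos δ + cos φ₁ sin δ cos θ = (0.250600)(0.316550) + (0.968091)(0.948576)(0.993961) = 0.992089
φ₂ = asin(0.992089) = 1.444929 rad = 82.788°.
For the longitude increment, Δλ = atan2( sin θ sin δ cos φ₁, cos δ − sin φ₁ sin φ₂ ) = atan2(-0.100770, 0.067933) = -56.015°.
λ₂ = -158.604° + -56.015° = -214.619°, normalized to (−180°, 180°] → 145.381°.
The forward bearing on arrival equals the back-azimuth from the destination plus 180°.
Back-azimuth from P₂ (82.79°, 145.38°) to P₁ (14.51°, -158.60°), with Δλ' = λ₁ − λ₂ = -303.99°: atan2( sin Δλ' cos φ₁ , cos φ₂ sin φ₁ − sin φ₂ cos φ₁ cos Δλ' ) = 122.20°.
Final bearing = (122.20° + 180°) mod 360° = 302.20°.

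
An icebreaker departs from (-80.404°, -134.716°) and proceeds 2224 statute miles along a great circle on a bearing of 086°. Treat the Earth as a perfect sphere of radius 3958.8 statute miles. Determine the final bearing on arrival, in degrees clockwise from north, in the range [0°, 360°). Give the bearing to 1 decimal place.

final bearing 17.3°

δ = 2224/3958.8 = 0.561786 rad (32.1880°).
Converting: φ₁ = -1.403315 rad, θ = 1.500983 rad.
Destination latitude: φ₂ = arcsin( sin φ₁ cos δ + cos φ₁ sin δ cos θ ) = arcsin(-0.828269) = -55.921°.
Then Δλ = atan2(0.088585, 0.029626) = 1.248056 rad, from sin θ sin δ cos φ₁ over cos δ − sin φ₁ sin φ₂.
λ₂ = λ₁ + Δλ = -63.208°.
The forward bearing on arrival equals the back-azimuth from the destination plus 180°.
Back-azimuth from P₂ (-55.9°, -63.2°) to P₁ (-80.4°, -134.7°), with Δλ' = λ₁ − λ₂ = -71.5°: atan2( sin Δλ' cos φ₁ , cos φ₂ sin φ₁ − sin φ₂ cos φ₁ cos Δλ' ) = 197.3°.
Final bearing = (197.3° + 180°) mod 360° = 17.3°.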